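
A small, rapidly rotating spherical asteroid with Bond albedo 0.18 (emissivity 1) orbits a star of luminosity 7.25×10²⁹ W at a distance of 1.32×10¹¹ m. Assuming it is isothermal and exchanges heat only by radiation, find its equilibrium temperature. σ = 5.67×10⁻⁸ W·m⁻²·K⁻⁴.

First find the stellar flux at distance d: S = L/(4πd²) = 7.25×10²⁹/(4π·(1.32×10¹¹)²) = 3.311×10⁶ W/m².
For an isothermal sphere, absorbed (1−a)S·πr² = emitted σ·4πr²·T⁴, so T⁴ = (1−a)S/(4σ).
T⁴ = 0.820·3.311×10⁶/(4·5.67×10⁻⁸) = 1.197×10¹³ K⁴.

T ≈ 1860 K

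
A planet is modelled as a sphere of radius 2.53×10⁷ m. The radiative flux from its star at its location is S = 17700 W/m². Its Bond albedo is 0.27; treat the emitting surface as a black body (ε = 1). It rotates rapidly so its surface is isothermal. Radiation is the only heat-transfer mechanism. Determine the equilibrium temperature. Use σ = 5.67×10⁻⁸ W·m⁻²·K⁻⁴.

At equilibrium, absorbed power = emitted power.
Absorbing cross-section = πr² = 2.011×10¹⁵ m²; emitting surface = 4πr² = 8.044×10¹⁵ m² (ratio 4).
(1−a)S·A_cross = εσ·A_surf·T⁴  ⇒  T⁴ = (1−a)S/(4σ).
T⁴ = 0.730·17700/(4·5.67×10⁻⁸) = 5.697×10¹⁰ K⁴.
T = (5.697×10¹⁰)^(1/4).

T ≈ 489 K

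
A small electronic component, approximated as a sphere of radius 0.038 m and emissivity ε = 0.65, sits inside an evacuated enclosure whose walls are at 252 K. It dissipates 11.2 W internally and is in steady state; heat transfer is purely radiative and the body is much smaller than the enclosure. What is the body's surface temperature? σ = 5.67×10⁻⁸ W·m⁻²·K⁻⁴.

T ≈ 380 K

For a small grey body in a large enclosure, net radiated power = εσA(T⁴ − T_w⁴).
Steady state: P = εσA(T⁴ − T_w⁴) with A = 4πr² = 0.01815 m².
T⁴ = P/(εσA) + T_w⁴ = 11.2/(0.65·5.67×10⁻⁸·0.01815) + (252)⁴
    = 1.675×10¹⁰ + 4.033×10⁹ = 2.078×10¹⁰ K⁴.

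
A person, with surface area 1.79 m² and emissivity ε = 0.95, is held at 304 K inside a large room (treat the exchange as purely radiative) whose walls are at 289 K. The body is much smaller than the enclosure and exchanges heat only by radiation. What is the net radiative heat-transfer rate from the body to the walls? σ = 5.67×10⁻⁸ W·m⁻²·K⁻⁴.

For a small grey body in a large enclosure: P_net = εσA(T_body⁴ − T_wall⁴).
A = 1.79 m²; T_body⁴ − T_wall⁴ = 8.541×10⁹ − 6.976×10⁹ = 1.565×10⁹ K⁴.
|P_net| = 0.95·5.67×10⁻⁸·1.790·1.565×10⁹.

P_net ≈ 151 W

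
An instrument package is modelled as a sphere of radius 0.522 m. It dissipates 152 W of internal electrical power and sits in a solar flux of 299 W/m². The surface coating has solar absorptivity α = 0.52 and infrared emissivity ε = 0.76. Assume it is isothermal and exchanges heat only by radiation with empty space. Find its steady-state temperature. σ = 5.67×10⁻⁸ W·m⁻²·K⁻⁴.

At steady state, absorbed solar power + internal power = radiated power.
Absorbed: α·S·A_cross = 0.52·299·0.8560 = 133.1 W (cross-section πr²).
Total input = 133.1 + 152 = 285.1 W.
Radiated: εσ·A_surf·T⁴ with A_surf = 4πr² = 3.424 m².
T⁴ = 285.1/(0.76·5.67×10⁻⁸·3.424) = 1.932×10⁹ K⁴.

T ≈ 210 K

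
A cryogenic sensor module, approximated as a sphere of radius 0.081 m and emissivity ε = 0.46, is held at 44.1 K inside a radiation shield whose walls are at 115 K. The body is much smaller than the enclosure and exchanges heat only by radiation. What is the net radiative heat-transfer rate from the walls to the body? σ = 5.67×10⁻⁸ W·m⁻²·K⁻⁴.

For a small grey body in a large enclosure: P_net = εσA(T_body⁴ − T_wall⁴).
A = 4πr² = 0.08245 m²; T_body⁴ − T_wall⁴ = 3.782×10⁶ − 1.749×10⁸ = -1.711×10⁸ K⁴.
|P_net| = 0.46·5.67×10⁻⁸·0.08245·1.711×10⁸.

P_net ≈ 0.368 W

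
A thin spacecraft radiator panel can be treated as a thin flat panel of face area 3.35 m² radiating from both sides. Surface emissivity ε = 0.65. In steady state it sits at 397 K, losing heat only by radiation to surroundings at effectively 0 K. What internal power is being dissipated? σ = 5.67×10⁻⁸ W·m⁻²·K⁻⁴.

Steady state: P = εσA T⁴.
A = 2·3.35 = 6.700 m²; T⁴ = (397)⁴ = 2.484×10¹⁰ K⁴.
P = 0.65 × 5.67×10⁻⁸ × 6.700 × 2.484×10¹⁰.

P ≈ 6130 W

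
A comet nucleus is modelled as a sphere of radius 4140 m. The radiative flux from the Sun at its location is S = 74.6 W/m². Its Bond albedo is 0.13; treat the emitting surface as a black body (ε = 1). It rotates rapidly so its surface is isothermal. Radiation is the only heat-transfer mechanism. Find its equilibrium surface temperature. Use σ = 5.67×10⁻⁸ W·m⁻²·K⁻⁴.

At equilibrium, absorbed power = emitted power.
Absorbing cross-section = πr² = 5.385×10⁷ m²; emitting surface = 4πr² = 2.154×10⁸ m² (ratio 4).
(1−a)S·A_cross = εσ·A_surf·T⁴  ⇒  T⁴ = (1−a)S/(4σ).
T⁴ = 0.870·74.6/(4·5.67×10⁻⁸) = 2.862×10⁸ K⁴.
T = (2.862×10⁸)^(1/4).

T ≈ 130 K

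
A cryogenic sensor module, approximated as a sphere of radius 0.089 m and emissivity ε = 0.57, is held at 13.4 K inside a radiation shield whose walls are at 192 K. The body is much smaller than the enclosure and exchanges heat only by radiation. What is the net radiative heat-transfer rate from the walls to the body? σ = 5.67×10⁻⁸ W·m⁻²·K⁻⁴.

P_net ≈ 4.37 W

For a small grey body in a large enclosure: P_net = εσA(T_body⁴ − T_wall⁴).
A = 4πr² = 0.09954 m²; T_body⁴ − T_wall⁴ = 32240 − 1.359×10⁹ = -1.359×10⁹ K⁴.
|P_net| = 0.57·5.67×10⁻⁸·0.09954·1.359×10⁹.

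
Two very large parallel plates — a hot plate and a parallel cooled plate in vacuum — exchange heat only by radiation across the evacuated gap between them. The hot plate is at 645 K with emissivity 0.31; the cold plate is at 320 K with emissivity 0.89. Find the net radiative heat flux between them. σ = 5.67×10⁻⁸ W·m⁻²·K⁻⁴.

For two infinite grey parallel plates, q = σ(T₁⁴ − T₂⁴)/(1/ε₁ + 1/ε₂ − 1).
T₁⁴ − T₂⁴ = 1.731×10¹¹ − 1.049×10¹⁰ = 1.626×10¹¹ K⁴.
1/ε₁ + 1/ε₂ − 1 = 3.226 + 1.124 − 1 = 3.349.
q = 5.67×10⁻⁸ × 1.626×10¹¹ / 3.349.

q ≈ 2750 W/m²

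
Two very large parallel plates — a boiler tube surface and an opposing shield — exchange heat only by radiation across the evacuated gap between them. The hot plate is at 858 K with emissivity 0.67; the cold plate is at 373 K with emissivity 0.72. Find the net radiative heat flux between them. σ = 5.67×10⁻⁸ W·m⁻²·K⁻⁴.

q ≈ 15700 W/m²

For two infinite grey parallel plates, q = σ(T₁⁴ − T₂⁴)/(1/ε₁ + 1/ε₂ − 1).
T₁⁴ − T₂⁴ = 5.419×10¹¹ − 1.936×10¹⁰ = 5.226×10¹¹ K⁴.
1/ε₁ + 1/ε₂ − 1 = 1.493 + 1.389 − 1 = 1.881.
q = 5.67×10⁻⁸ × 5.226×10¹¹ / 1.881.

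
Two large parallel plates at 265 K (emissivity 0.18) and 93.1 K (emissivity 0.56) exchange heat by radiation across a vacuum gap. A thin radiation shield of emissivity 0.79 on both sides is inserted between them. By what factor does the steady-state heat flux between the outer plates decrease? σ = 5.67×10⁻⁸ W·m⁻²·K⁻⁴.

Without shield: q₀ = σΔ(T⁴)/(1/ε₁+1/ε₂−1) with denominator 6.341.
With shield the two gaps are in series; the resistances add: (1/ε₁+1/ε_s−1)+(1/ε_s+1/ε₂−1) = 5.821+2.052 = 7.873.
Heat-flux ratio q₀/q = 7.873/6.341.

factor ≈ 1.24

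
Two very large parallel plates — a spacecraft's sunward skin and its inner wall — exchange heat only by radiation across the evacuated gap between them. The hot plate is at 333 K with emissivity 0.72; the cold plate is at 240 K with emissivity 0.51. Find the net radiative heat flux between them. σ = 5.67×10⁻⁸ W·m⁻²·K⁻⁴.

For two infinite grey parallel plates, q = σ(T₁⁴ − T₂⁴)/(1/ε₁ + 1/ε₂ − 1).
T₁⁴ − T₂⁴ = 1.230×10¹⁰ − 3.318×10⁹ = 8.979×10⁹ K⁴.
1/ε₁ + 1/ε₂ − 1 = 1.389 + 1.961 − 1 = 2.350.
q = 5.67×10⁻⁸ × 8.979×10⁹ / 2.350.

q ≈ 217 W/m²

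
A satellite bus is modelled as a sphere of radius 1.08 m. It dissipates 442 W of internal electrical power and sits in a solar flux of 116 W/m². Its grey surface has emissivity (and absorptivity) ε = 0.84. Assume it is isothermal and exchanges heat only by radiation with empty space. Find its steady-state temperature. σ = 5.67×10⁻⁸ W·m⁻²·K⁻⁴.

T ≈ 184 K

At steady state, absorbed solar power + internal power = radiated power.
Absorbed: α·S·A_cross = 0.84·116·3.664 = 357.1 W (cross-section πr²).
Total input = 357.1 + 442 = 799.1 W.
Radiated: εσ·A_surf·T⁴ with A_surf = 4πr² = 14.66 m².
T⁴ = 799.1/(0.84·5.67×10⁻⁸·14.66) = 1.145×10⁹ K⁴.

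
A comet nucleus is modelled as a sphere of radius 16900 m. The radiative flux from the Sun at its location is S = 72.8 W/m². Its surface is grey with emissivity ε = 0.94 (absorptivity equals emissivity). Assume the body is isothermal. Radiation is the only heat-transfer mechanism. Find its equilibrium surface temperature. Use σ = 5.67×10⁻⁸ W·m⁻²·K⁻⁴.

T ≈ 134 K

At equilibrium, absorbed power = emitted power.
Absorbing cross-section = πr² = 8.973×10⁸ m²; emitting surface = 4πr² = 3.589×10⁹ m² (ratio 4).
εS·A_cross = εσ·A_surf·T⁴  ⇒  T⁴ = S/(4σ)   (ε cancels).
T⁴ = 72.8/(4·5.67×10⁻⁸) = 3.210×10⁸ K⁴.
T = (3.210×10⁸)^(1/4).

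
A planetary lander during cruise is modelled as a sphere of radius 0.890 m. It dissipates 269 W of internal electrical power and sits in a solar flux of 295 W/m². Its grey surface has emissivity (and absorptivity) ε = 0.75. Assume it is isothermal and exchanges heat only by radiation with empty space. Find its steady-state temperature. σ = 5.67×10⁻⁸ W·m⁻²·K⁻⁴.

At steady state, absorbed solar power + internal power = radiated power.
Absorbed: α·S·A_cross = 0.75·295·2.488 = 550.6 W (cross-section πr²).
Total input = 550.6 + 269 = 819.6 W.
Radiated: εσ·A_surf·T⁴ with A_surf = 4πr² = 9.954 m².
T⁴ = 819.6/(0.75·5.67×10⁻⁸·9.954) = 1.936×10⁹ K⁴.

T ≈ 210 K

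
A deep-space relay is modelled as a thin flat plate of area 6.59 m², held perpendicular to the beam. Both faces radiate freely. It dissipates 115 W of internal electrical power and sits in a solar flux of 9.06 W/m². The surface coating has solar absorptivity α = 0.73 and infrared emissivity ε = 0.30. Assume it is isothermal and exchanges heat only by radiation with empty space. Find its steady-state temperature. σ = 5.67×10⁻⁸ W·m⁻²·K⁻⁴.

T ≈ 163 K

At steady state, absorbed solar power + internal power = radiated power.
Absorbed: α·S·A_cross = 0.73·9.06·6.590 = 43.58 W (cross-section A).
Total input = 43.58 + 115 = 158.6 W.
Radiated: εσ·A_surf·T⁴ with A_surf = 2A = 13.18 m².
T⁴ = 158.6/(0.30·5.67×10⁻⁸·13.18) = 7.074×10⁸ K⁴.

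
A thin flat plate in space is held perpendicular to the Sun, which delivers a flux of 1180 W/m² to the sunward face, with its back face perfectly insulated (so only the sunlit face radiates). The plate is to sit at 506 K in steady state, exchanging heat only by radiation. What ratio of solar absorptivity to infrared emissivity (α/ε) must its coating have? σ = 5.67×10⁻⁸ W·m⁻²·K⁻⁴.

α/ε ≈ 3.15

Balance: αS·A = εσ·1A·T⁴ ⇒ α/ε = σT⁴/S.
α/ε = 5.67×10⁻⁸·(506)⁴/1180 = 5.67×10⁻⁸·6.555×10¹⁰/1180.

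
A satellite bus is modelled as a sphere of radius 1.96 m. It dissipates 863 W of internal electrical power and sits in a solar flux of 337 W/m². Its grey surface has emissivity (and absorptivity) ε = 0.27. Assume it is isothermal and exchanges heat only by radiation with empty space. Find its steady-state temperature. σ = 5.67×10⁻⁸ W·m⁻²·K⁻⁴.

At steady state, absorbed solar power + internal power = radiated power.
Absorbed: α·S·A_cross = 0.27·337·12.07 = 1098 W (cross-section πr²).
Total input = 1098 + 863 = 1961 W.
Radiated: εσ·A_surf·T⁴ with A_surf = 4πr² = 48.27 m².
T⁴ = 1961/(0.27·5.67×10⁻⁸·48.27) = 2.654×10⁹ K⁴.

T ≈ 227 K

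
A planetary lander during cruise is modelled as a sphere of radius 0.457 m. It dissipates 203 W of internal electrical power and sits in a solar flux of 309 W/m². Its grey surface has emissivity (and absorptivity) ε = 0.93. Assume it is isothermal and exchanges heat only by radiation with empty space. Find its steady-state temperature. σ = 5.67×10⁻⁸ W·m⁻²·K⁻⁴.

T ≈ 231 K

At steady state, absorbed solar power + internal power = radiated power.
Absorbed: α·S·A_cross = 0.93·309·0.6561 = 188.5 W (cross-section πr²).
Total input = 188.5 + 203 = 391.5 W.
Radiated: εσ·A_surf·T⁴ with A_surf = 4πr² = 2.624 m².
T⁴ = 391.5/(0.93·5.67×10⁻⁸·2.624) = 2.829×10⁹ K⁴.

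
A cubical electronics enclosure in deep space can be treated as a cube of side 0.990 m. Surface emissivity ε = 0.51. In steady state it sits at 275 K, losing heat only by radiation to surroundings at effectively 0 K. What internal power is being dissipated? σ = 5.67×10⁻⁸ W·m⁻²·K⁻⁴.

P ≈ 973 W

Steady state: P = εσA T⁴.
A = 6L² = 5.881 m²; T⁴ = (275)⁴ = 5.719×10⁹ K⁴.
P = 0.51 × 5.67×10⁻⁸ × 5.881 × 5.719×10⁹.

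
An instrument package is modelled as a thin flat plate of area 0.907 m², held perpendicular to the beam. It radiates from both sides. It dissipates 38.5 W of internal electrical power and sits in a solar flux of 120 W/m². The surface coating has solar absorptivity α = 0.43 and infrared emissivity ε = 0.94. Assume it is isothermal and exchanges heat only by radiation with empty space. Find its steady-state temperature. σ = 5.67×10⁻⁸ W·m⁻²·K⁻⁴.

T ≈ 172 K

At steady state, absorbed solar power + internal power = radiated power.
Absorbed: α·S·A_cross = 0.43·120·0.9070 = 46.80 W (cross-section A).
Total input = 46.80 + 38.5 = 85.30 W.
Radiated: εσ·A_surf·T⁴ with A_surf = 2A = 1.814 m².
T⁴ = 85.30/(0.94·5.67×10⁻⁸·1.814) = 8.823×10⁸ K⁴.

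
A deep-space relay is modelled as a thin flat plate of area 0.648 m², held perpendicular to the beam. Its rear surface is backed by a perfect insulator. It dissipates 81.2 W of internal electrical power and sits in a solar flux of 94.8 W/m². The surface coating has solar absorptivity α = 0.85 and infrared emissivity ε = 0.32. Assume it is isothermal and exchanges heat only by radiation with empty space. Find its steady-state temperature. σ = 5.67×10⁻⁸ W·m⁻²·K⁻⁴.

At steady state, absorbed solar power + internal power = radiated power.
Absorbed: α·S·A_cross = 0.85·94.8·0.6480 = 52.22 W (cross-section A).
Total input = 52.22 + 81.2 = 133.4 W.
Radiated: εσ·A_surf·T⁴ with A_surf = A = 0.6480 m².
T⁴ = 133.4/(0.32·5.67×10⁻⁸·0.6480) = 1.135×10¹⁰ K⁴.

T ≈ 326 K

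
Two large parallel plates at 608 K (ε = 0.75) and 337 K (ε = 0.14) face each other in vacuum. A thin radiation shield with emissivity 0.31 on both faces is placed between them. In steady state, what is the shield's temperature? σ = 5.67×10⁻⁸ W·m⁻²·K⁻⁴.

T_s ≈ 566 K

In steady state the net flux on the hot side equals that on the cold side.
σ(T₁⁴−T_s⁴)/D₁ = σ(T_s⁴−T₂⁴)/D₂, with D₁ = 1/ε₁+1/ε_s−1 = 3.559, D₂ = 1/ε_s+1/ε₂−1 = 9.369.
Solve for T_s⁴: T_s⁴ = (D₂·T₁⁴ + D₁·T₂⁴)/(D₁+D₂) = 1.026×10¹¹ K⁴.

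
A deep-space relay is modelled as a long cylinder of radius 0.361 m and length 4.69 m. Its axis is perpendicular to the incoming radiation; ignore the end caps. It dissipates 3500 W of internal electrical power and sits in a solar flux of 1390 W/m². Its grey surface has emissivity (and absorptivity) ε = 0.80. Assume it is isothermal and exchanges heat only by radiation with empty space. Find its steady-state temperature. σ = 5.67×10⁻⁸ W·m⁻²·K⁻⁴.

At steady state, absorbed solar power + internal power = radiated power.
Absorbed: α·S·A_cross = 0.80·1390·3.386 = 3765 W (cross-section 2rL).
Total input = 3765 + 3500 = 7265 W.
Radiated: εσ·A_surf·T⁴ with A_surf = 2πrL = 10.64 m².
T⁴ = 7265/(0.80·5.67×10⁻⁸·10.64) = 1.506×10¹⁰ K⁴.

T ≈ 350 K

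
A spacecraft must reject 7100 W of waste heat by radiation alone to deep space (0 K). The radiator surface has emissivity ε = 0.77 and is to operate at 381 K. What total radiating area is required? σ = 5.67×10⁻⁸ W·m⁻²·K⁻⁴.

A ≈ 7.72 m²

P = εσA T⁴ ⇒ A = P/(εσT⁴).
T⁴ = 2.107×10¹⁰ K⁴.
A = 7100/(0.77 × 5.67×10⁻⁸ × 2.107×10¹⁰).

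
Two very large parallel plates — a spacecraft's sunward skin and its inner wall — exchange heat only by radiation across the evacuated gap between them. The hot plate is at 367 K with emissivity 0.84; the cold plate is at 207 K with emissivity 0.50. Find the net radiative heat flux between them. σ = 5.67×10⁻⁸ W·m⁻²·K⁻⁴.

For two infinite grey parallel plates, q = σ(T₁⁴ − T₂⁴)/(1/ε₁ + 1/ε₂ − 1).
T₁⁴ − T₂⁴ = 1.814×10¹⁰ − 1.836×10⁹ = 1.631×10¹⁰ K⁴.
1/ε₁ + 1/ε₂ − 1 = 1.190 + 2.000 − 1 = 2.190.
q = 5.67×10⁻⁸ × 1.631×10¹⁰ / 2.190.

q ≈ 422 W/m²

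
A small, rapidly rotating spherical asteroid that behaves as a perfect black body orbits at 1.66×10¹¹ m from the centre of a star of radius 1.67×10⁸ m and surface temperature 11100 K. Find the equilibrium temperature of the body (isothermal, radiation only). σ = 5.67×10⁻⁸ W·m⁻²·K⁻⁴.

The star's surface emits σT_*⁴; at distance d the flux is S = σT_*⁴(R_*/d)².
S = 5.67×10⁻⁸·(11100)⁴·(1.67×10⁸/1.66×10¹¹)² = 871.1 W/m².
For an isothermal sphere T⁴ = (1−a)S/(4σ) = 3.841×10⁹ K⁴.

T ≈ 249 K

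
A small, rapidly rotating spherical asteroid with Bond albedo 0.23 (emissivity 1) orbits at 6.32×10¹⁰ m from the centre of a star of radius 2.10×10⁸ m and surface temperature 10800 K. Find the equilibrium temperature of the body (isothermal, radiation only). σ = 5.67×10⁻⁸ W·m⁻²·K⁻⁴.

T ≈ 412 K

The star's surface emits σT_*⁴; at distance d the flux is S = σT_*⁴(R_*/d)².
S = 5.67×10⁻⁸·(10800)⁴·(2.10×10⁸/6.32×10¹⁰)² = 8517 W/m².
For an isothermal sphere T⁴ = (1−a)S/(4σ) = 2.892×10¹⁰ K⁴.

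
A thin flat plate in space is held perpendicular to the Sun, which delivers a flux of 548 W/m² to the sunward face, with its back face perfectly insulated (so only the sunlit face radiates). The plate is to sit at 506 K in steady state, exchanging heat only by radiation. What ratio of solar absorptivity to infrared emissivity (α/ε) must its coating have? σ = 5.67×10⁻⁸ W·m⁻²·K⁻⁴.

Balance: αS·A = εσ·1A·T⁴ ⇒ α/ε = σT⁴/S.
α/ε = 5.67×10⁻⁸·(506)⁴/548 = 5.67×10⁻⁸·6.555×10¹⁰/548.

α/ε ≈ 6.78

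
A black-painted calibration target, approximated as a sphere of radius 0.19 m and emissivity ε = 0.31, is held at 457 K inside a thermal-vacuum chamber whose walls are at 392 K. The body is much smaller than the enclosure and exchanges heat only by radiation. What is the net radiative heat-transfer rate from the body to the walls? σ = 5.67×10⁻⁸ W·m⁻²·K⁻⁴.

P_net ≈ 160 W

For a small grey body in a large enclosure: P_net = εσA(T_body⁴ − T_wall⁴).
A = 4πr² = 0.4536 m²; T_body⁴ − T_wall⁴ = 4.362×10¹⁰ − 2.361×10¹⁰ = 2.001×10¹⁰ K⁴.
|P_net| = 0.31·5.67×10⁻⁸·0.4536·2.001×10¹⁰.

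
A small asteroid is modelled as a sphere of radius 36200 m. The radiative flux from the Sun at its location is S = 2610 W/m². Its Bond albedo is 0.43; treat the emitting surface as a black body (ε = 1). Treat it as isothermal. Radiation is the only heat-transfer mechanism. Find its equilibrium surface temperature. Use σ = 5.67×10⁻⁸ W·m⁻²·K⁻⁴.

T ≈ 285 K

At equilibrium, absorbed power = emitted power.
Absorbing cross-section = πr² = 4.117×10⁹ m²; emitting surface = 4πr² = 1.647×10¹⁰ m² (ratio 4).
(1−a)S·A_cross = εσ·A_surf·T⁴  ⇒  T⁴ = (1−a)S/(4σ).
T⁴ = 0.570·2610/(4·5.67×10⁻⁸) = 6.560×10⁹ K⁴.
T = (6.560×10⁹)^(1/4).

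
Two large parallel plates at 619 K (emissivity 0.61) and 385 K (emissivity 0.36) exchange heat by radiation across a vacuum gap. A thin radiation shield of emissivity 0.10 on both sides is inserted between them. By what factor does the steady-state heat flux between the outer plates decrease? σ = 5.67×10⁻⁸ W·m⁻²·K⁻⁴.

Without shield: q₀ = σΔ(T⁴)/(1/ε₁+1/ε₂−1) with denominator 3.417.
With shield the two gaps are in series; the resistances add: (1/ε₁+1/ε_s−1)+(1/ε_s+1/ε₂−1) = 10.64+11.78 = 22.42.
Heat-flux ratio q₀/q = 22.42/3.417.

factor ≈ 6.56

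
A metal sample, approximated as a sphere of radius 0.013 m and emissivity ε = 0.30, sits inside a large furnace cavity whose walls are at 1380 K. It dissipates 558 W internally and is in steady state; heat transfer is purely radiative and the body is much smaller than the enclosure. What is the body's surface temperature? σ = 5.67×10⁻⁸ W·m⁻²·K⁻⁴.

For a small grey body in a large enclosure, net radiated power = εσA(T⁴ − T_w⁴).
Steady state: P = εσA(T⁴ − T_w⁴) with A = 4πr² = 0.002124 m².
T⁴ = P/(εσA) + T_w⁴ = 558/(0.30·5.67×10⁻⁸·0.002124) + (1380)⁴
    = 1.545×10¹³ + 3.627×10¹² = 1.907×10¹³ K⁴.

T ≈ 2090 K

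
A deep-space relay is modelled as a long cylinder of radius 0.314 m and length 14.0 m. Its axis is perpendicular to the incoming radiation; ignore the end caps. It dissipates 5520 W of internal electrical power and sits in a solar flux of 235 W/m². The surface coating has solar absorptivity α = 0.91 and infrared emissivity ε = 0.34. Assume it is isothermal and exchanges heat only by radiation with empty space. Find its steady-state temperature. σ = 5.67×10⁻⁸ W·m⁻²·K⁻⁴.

At steady state, absorbed solar power + internal power = radiated power.
Absorbed: α·S·A_cross = 0.91·235·8.792 = 1880 W (cross-section 2rL).
Total input = 1880 + 5520 = 7400 W.
Radiated: εσ·A_surf·T⁴ with A_surf = 2πrL = 27.62 m².
T⁴ = 7400/(0.34·5.67×10⁻⁸·27.62) = 1.390×10¹⁰ K⁴.

T ≈ 343 K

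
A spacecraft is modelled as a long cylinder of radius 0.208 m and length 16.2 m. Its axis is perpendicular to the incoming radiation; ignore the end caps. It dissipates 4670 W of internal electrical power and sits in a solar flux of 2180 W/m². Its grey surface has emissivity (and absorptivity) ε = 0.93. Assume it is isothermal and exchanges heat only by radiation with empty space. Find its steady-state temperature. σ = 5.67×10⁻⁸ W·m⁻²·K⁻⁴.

T ≈ 358 K

At steady state, absorbed solar power + internal power = radiated power.
Absorbed: α·S·A_cross = 0.93·2180·6.739 = 13660 W (cross-section 2rL).
Total input = 13660 + 4670 = 18330 W.
Radiated: εσ·A_surf·T⁴ with A_surf = 2πrL = 21.17 m².
T⁴ = 18330/(0.93·5.67×10⁻⁸·21.17) = 1.642×10¹⁰ K⁴.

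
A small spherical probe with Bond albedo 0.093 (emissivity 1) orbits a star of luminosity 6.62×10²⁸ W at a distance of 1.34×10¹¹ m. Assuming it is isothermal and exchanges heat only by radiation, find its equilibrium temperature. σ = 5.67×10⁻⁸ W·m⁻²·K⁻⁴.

T ≈ 1040 K

First find the stellar flux at distance d: S = L/(4πd²) = 6.62×10²⁸/(4π·(1.34×10¹¹)²) = 2.934×10⁵ W/m².
For an isothermal sphere, absorbed (1−a)S·πr² = emitted σ·4πr²·T⁴, so T⁴ = (1−a)S/(4σ).
T⁴ = 0.907·2.934×10⁵/(4·5.67×10⁻⁸) = 1.173×10¹² K⁴.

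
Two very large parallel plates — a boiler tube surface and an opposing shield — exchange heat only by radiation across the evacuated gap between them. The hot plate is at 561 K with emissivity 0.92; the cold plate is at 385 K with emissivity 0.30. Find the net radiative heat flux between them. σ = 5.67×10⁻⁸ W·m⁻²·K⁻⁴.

q ≈ 1280 W/m²

For two infinite grey parallel plates, q = σ(T₁⁴ − T₂⁴)/(1/ε₁ + 1/ε₂ − 1).
T₁⁴ − T₂⁴ = 9.905×10¹⁰ − 2.197×10¹⁰ = 7.708×10¹⁰ K⁴.
1/ε₁ + 1/ε₂ − 1 = 1.087 + 3.333 − 1 = 3.420.
q = 5.67×10⁻⁸ × 7.708×10¹⁰ / 3.420.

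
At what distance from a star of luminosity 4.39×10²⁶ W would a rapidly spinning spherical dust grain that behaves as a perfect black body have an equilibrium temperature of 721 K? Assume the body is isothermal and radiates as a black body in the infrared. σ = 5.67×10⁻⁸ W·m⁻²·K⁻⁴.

For an isothermal black-emitting sphere, (1−a)S·πr² = σ·4πr²·T⁴ ⇒ S = 4σT⁴/(1−a).
S = 4·5.67×10⁻⁸·(721)⁴/1.00 = 61290 W/m².
Flux falls as S = L/(4πd²), so d = √(L/(4πS)) = √(4.39×10²⁶/(4π·61290)).

d ≈ 2.39×10¹⁰ m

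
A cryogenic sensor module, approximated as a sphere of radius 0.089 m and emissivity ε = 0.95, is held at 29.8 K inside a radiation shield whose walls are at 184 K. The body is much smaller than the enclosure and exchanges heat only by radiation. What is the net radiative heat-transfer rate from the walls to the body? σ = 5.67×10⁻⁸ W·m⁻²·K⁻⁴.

For a small grey body in a large enclosure: P_net = εσA(T_body⁴ − T_wall⁴).
A = 4πr² = 0.09954 m²; T_body⁴ − T_wall⁴ = 7.886×10⁵ − 1.146×10⁹ = -1.145×10⁹ K⁴.
|P_net| = 0.95·5.67×10⁻⁸·0.09954·1.145×10⁹.

P_net ≈ 6.14 W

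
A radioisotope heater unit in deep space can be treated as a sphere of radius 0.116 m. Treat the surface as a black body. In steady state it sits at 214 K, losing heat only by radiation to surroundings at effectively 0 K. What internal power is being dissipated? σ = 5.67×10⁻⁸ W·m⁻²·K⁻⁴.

P ≈ 20.1 W

Steady state: P = εσA T⁴.
A = 4πr² = 0.1691 m²; T⁴ = (214)⁴ = 2.097×10⁹ K⁴.
P = 1.0 × 5.67×10⁻⁸ × 0.1691 × 2.097×10⁹.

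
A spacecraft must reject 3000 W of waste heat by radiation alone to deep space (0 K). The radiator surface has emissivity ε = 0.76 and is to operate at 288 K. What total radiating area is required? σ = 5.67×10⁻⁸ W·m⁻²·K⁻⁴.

A ≈ 10.1 m²

P = εσA T⁴ ⇒ A = P/(εσT⁴).
T⁴ = 6.880×10⁹ K⁴.
A = 3000/(0.76 × 5.67×10⁻⁸ × 6.880×10⁹).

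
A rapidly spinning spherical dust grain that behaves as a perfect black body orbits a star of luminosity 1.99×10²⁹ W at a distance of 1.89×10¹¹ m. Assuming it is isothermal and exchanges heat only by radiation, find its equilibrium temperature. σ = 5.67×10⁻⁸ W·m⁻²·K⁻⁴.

First find the stellar flux at distance d: S = L/(4πd²) = 1.99×10²⁹/(4π·(1.89×10¹¹)²) = 4.433×10⁵ W/m².
For an isothermal sphere, absorbed (1−a)S·πr² = emitted σ·4πr²·T⁴, so T⁴ = (1−a)S/(4σ).
T⁴ = 1.00·4.433×10⁵/(4·5.67×10⁻⁸) = 1.955×10¹² K⁴.

T ≈ 1180 K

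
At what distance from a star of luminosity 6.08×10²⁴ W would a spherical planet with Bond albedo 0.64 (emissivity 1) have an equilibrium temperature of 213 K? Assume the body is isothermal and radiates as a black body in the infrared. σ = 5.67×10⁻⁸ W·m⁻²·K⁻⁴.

d ≈ 1.93×10¹⁰ m

For an isothermal black-emitting sphere, (1−a)S·πr² = σ·4πr²·T⁴ ⇒ S = 4σT⁴/(1−a).
S = 4·5.67×10⁻⁸·(213)⁴/0.360 = 1297 W/m².
Flux falls as S = L/(4πd²), so d = √(L/(4πS)) = √(6.08×10²⁴/(4π·1297)).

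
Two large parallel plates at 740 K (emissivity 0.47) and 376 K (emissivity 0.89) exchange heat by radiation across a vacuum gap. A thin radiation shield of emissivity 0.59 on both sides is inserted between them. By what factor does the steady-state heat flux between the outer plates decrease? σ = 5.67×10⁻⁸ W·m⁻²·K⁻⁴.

factor ≈ 2.06

Without shield: q₀ = σΔ(T⁴)/(1/ε₁+1/ε₂−1) with denominator 2.251.
With shield the two gaps are in series; the resistances add: (1/ε₁+1/ε_s−1)+(1/ε_s+1/ε₂−1) = 2.823+1.819 = 4.641.
Heat-flux ratio q₀/q = 4.641/2.251.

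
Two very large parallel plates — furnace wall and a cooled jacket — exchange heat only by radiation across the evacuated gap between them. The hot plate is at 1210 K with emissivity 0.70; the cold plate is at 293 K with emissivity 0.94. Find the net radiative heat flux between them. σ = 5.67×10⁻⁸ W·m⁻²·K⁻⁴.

For two infinite grey parallel plates, q = σ(T₁⁴ − T₂⁴)/(1/ε₁ + 1/ε₂ − 1).
T₁⁴ − T₂⁴ = 2.144×10¹² − 7.370×10⁹ = 2.136×10¹² K⁴.
1/ε₁ + 1/ε₂ − 1 = 1.429 + 1.064 − 1 = 1.492.
q = 5.67×10⁻⁸ × 2.136×10¹² / 1.492.

q ≈ 81200 W/m²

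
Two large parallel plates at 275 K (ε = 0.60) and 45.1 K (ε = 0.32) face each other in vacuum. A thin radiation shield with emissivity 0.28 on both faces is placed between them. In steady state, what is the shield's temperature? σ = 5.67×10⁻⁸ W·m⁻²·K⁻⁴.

In steady state the net flux on the hot side equals that on the cold side.
σ(T₁⁴−T_s⁴)/D₁ = σ(T_s⁴−T₂⁴)/D₂, with D₁ = 1/ε₁+1/ε_s−1 = 4.238, D₂ = 1/ε_s+1/ε₂−1 = 5.696.
Solve for T_s⁴: T_s⁴ = (D₂·T₁⁴ + D₁·T₂⁴)/(D₁+D₂) = 3.281×10⁹ K⁴.

T_s ≈ 239 K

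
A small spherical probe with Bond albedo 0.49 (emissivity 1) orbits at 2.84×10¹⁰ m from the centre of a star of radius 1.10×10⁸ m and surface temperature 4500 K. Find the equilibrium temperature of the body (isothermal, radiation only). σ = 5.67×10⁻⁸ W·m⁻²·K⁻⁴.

The star's surface emits σT_*⁴; at distance d the flux is S = σT_*⁴(R_*/d)².
S = 5.67×10⁻⁸·(4500)⁴·(1.10×10⁸/2.84×10¹⁰)² = 348.8 W/m².
For an isothermal sphere T⁴ = (1−a)S/(4σ) = 7.843×10⁸ K⁴.

T ≈ 167 K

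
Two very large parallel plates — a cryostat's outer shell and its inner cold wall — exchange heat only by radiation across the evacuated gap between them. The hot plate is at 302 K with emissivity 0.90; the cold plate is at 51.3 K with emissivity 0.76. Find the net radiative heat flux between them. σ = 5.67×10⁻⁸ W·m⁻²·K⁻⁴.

For two infinite grey parallel plates, q = σ(T₁⁴ − T₂⁴)/(1/ε₁ + 1/ε₂ − 1).
T₁⁴ − T₂⁴ = 8.318×10⁹ − 6.926×10⁶ = 8.311×10⁹ K⁴.
1/ε₁ + 1/ε₂ − 1 = 1.111 + 1.316 − 1 = 1.427.
q = 5.67×10⁻⁸ × 8.311×10⁹ / 1.427.

q ≈ 330 W/m²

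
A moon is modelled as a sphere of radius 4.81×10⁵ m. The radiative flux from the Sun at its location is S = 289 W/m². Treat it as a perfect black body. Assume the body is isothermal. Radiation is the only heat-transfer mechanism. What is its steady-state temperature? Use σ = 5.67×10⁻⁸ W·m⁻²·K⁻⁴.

T ≈ 189 K

At equilibrium, absorbed power = emitted power.
Absorbing cross-section = πr² = 7.268×10¹¹ m²; emitting surface = 4πr² = 2.907×10¹² m² (ratio 4).
S·A_cross = εσ·A_surf·T⁴  ⇒  T⁴ = S/(4σ).
T⁴ = 1.00·289/(4·5.67×10⁻⁸) = 1.274×10⁹ K⁴.
T = (1.274×10⁹)^(1/4).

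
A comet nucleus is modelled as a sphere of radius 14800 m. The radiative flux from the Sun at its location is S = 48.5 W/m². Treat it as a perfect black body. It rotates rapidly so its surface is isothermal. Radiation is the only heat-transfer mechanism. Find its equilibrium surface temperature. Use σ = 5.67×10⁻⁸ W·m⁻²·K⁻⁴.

At equilibrium, absorbed power = emitted power.
Absorbing cross-section = πr² = 6.881×10⁸ m²; emitting surface = 4πr² = 2.753×10⁹ m² (ratio 4).
S·A_cross = εσ·A_surf·T⁴  ⇒  T⁴ = S/(4σ).
T⁴ = 1.00·48.5/(4·5.67×10⁻⁸) = 2.138×10⁸ K⁴.
T = (2.138×10⁸)^(1/4).

T ≈ 121 K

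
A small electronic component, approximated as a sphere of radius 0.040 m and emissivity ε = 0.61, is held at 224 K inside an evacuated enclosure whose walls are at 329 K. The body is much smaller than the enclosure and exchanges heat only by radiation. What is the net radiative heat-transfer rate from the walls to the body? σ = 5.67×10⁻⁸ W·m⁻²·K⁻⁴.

For a small grey body in a large enclosure: P_net = εσA(T_body⁴ − T_wall⁴).
A = 4πr² = 0.02011 m²; T_body⁴ − T_wall⁴ = 2.518×10⁹ − 1.172×10¹⁰ = -9.198×10⁹ K⁴.
|P_net| = 0.61·5.67×10⁻⁸·0.02011·9.198×10⁹.

P_net ≈ 6.40 W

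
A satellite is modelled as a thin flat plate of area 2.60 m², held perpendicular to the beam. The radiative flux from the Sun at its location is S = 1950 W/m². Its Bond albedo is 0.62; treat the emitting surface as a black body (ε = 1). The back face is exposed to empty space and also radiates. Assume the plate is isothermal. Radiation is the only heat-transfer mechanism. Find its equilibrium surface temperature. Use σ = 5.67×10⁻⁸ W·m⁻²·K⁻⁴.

At equilibrium, absorbed power = emitted power.
Absorbing cross-section = A = 2.600 m²; emitting surface = 2A = 5.200 m² (ratio 2).
(1−a)S·A_cross = εσ·A_surf·T⁴  ⇒  T⁴ = (1−a)S/(2σ).
T⁴ = 0.380·1950/(2·5.67×10⁻⁸) = 6.534×10⁹ K⁴.
T = (6.534×10⁹)^(1/4).

T ≈ 284 K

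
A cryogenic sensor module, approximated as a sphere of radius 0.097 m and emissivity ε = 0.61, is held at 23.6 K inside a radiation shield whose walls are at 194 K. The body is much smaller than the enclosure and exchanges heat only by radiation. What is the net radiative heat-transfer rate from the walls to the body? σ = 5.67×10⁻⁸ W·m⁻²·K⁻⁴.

P_net ≈ 5.79 W

For a small grey body in a large enclosure: P_net = εσA(T_body⁴ − T_wall⁴).
A = 4πr² = 0.1182 m²; T_body⁴ − T_wall⁴ = 3.102×10⁵ − 1.416×10⁹ = -1.416×10⁹ K⁴.
|P_net| = 0.61·5.67×10⁻⁸·0.1182·1.416×10⁹.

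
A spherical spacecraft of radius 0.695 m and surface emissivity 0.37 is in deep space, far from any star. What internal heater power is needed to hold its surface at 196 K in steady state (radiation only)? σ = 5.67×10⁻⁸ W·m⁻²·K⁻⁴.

P ≈ 188 W

P = εσ·4πr²·T⁴.
4πr² = 6.070 m²; T⁴ = 1.476×10⁹ K⁴.
P = 0.37·5.67×10⁻⁸·6.070·1.476×10⁹.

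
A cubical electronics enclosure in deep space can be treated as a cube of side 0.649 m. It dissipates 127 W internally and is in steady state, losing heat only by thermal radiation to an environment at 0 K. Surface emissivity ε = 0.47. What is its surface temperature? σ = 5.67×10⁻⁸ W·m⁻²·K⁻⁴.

Steady state: internal power = radiated power, P = εσA T⁴.
Radiating area A = 6L² = 2.527 m².
T⁴ = P/(εσA) = 127/(0.47·5.67×10⁻⁸·2.527) = 1.886×10⁹ K⁴.
T = (1.886×10⁹)^(1/4).

T ≈ 208 K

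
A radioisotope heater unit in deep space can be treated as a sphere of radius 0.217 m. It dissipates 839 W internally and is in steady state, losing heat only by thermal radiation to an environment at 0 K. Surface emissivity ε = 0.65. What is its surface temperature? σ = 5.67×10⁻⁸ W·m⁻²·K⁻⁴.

T ≈ 443 K

Steady state: internal power = radiated power, P = εσA T⁴.
Radiating area A = 4πr² = 0.5917 m².
T⁴ = P/(εσA) = 839/(0.65·5.67×10⁻⁸·0.5917) = 3.847×10¹⁰ K⁴.
T = (3.847×10¹⁰)^(1/4).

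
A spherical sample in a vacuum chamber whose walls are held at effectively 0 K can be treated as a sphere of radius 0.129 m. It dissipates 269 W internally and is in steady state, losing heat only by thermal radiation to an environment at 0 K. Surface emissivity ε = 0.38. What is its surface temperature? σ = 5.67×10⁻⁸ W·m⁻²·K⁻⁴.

T ≈ 494 K

Steady state: internal power = radiated power, P = εσA T⁴.
Radiating area A = 4πr² = 0.2091 m².
T⁴ = P/(εσA) = 269/(0.38·5.67×10⁻⁸·0.2091) = 5.970×10¹⁰ K⁴.
T = (5.970×10¹⁰)^(1/4).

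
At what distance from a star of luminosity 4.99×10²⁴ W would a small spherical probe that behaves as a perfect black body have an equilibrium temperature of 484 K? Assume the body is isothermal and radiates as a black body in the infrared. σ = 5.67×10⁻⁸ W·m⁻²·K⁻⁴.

d ≈ 5.65×10⁹ m

For an isothermal black-emitting sphere, (1−a)S·πr² = σ·4πr²·T⁴ ⇒ S = 4σT⁴/(1−a).
S = 4·5.67×10⁻⁸·(484)⁴/1.00 = 12450 W/m².
Flux falls as S = L/(4πd²), so d = √(L/(4πS)) = √(4.99×10²⁴/(4π·12450)).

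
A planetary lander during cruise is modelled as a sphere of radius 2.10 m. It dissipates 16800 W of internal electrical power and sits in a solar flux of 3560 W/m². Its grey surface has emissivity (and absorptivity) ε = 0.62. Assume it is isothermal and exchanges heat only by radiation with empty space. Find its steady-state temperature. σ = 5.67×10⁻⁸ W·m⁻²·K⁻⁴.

At steady state, absorbed solar power + internal power = radiated power.
Absorbed: α·S·A_cross = 0.62·3560·13.85 = 30580 W (cross-section πr²).
Total input = 30580 + 16800 = 47380 W.
Radiated: εσ·A_surf·T⁴ with A_surf = 4πr² = 55.42 m².
T⁴ = 47380/(0.62·5.67×10⁻⁸·55.42) = 2.432×10¹⁰ K⁴.

T ≈ 395 K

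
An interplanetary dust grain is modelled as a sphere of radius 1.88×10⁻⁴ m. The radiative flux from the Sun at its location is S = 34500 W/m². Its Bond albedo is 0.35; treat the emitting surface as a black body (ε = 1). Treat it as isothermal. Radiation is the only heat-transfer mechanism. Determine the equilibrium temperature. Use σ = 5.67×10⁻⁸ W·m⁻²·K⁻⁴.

T ≈ 561 K

At equilibrium, absorbed power = emitted power.
Absorbing cross-section = πr² = 1.110×10⁻⁷ m²; emitting surface = 4πr² = 4.441×10⁻⁷ m² (ratio 4).
(1−a)S·A_cross = εσ·A_surf·T⁴  ⇒  T⁴ = (1−a)S/(4σ).
T⁴ = 0.650·34500/(4·5.67×10⁻⁸) = 9.888×10¹⁰ K⁴.
T = (9.888×10¹⁰)^(1/4).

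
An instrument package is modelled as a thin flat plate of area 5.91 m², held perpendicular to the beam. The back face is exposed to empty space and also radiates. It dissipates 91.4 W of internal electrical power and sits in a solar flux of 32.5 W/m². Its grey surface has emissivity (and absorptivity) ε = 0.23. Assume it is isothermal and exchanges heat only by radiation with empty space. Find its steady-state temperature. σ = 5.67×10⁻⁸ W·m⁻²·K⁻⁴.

T ≈ 172 K

At steady state, absorbed solar power + internal power = radiated power.
Absorbed: α·S·A_cross = 0.23·32.5·5.910 = 44.18 W (cross-section A).
Total input = 44.18 + 91.4 = 135.6 W.
Radiated: εσ·A_surf·T⁴ with A_surf = 2A = 11.82 m².
T⁴ = 135.6/(0.23·5.67×10⁻⁸·11.82) = 8.795×10⁸ K⁴.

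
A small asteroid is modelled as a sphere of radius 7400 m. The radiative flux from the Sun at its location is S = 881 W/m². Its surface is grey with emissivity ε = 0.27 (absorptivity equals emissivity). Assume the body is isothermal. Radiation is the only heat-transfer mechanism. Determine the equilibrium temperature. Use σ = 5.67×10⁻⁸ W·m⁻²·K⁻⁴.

T ≈ 250 K

At equilibrium, absorbed power = emitted power.
Absorbing cross-section = πr² = 1.720×10⁸ m²; emitting surface = 4πr² = 6.881×10⁸ m² (ratio 4).
εS·A_cross = εσ·A_surf·T⁴  ⇒  T⁴ = S/(4σ)   (ε cancels).
T⁴ = 881/(4·5.67×10⁻⁸) = 3.884×10⁹ K⁴.
T = (3.884×10⁹)^(1/4).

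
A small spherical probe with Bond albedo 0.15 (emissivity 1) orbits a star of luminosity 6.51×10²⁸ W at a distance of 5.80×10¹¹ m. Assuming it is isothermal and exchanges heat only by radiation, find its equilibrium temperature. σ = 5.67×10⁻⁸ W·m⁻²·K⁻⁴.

First find the stellar flux at distance d: S = L/(4πd²) = 6.51×10²⁸/(4π·(5.80×10¹¹)²) = 15400 W/m².
For an isothermal sphere, absorbed (1−a)S·πr² = emitted σ·4πr²·T⁴, so T⁴ = (1−a)S/(4σ).
T⁴ = 0.850·15400/(4·5.67×10⁻⁸) = 5.772×10¹⁰ K⁴.

T ≈ 490 K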